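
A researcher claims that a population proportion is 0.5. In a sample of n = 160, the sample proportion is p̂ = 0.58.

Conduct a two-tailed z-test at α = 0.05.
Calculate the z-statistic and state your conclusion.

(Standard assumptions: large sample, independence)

H₀: p = 0.5, H₁: p ≠ 0.5
Standard error: SE = √(p₀(1-p₀)/n) = √(0.5×0.5/160) = 0.039528
z-statistic: z = (p̂ - p₀)/SE = (0.58 - 0.5)/0.039528 = 2.0239
Critical value: z_0.025 = ±1.960
p-value = 0.0430
Decision: reject H₀ at α = 0.05

Answer: z = 2.0239, reject H₀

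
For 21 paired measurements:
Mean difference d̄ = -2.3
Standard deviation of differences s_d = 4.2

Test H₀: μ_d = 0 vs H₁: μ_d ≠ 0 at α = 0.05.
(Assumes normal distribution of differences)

df = n - 1 = 20
SE = s_d/√n = 4.2/√21 = 0.9165
t = d̄/SE = -2.3/0.9165 = -2.5095
Critical value: t_{0.025,20} = ±2.086
p-value ≈ 0.0208
Decision: reject H₀

Answer: t = -2.5095, reject H₀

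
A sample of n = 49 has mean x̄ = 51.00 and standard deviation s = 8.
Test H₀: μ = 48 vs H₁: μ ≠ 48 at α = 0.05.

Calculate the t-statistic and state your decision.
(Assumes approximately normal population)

df = n - 1 = 48
SE = s/√n = 8/√49 = 1.1429
t = (x̄ - μ₀)/SE = (51.00 - 48)/1.1429 = 2.6249
Critical value: t_{0.025,48} = ±2.011
p-value ≈ 0.0116
Decision: reject H₀

Answer: t = 2.6249, reject H₀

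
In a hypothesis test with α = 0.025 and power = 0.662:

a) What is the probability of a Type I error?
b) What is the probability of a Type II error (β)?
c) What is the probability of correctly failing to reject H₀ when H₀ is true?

a) Type I error probability = α = 0.025
b) Power = P(reject H₀ | H₁ true) = 1 - β = 0.662, so Type II error probability = β = 1 - Power = 0.338
c) P(fail to reject H₀ | H₀ true) = 1 - α = 0.975

Answer: a) 0.025, b) 0.338, c) 0.975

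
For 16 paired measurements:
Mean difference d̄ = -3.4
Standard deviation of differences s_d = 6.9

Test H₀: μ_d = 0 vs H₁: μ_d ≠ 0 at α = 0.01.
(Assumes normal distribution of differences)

Answer: t = -1.9710, fail to reject H₀

Derivation:
df = n - 1 = 15
SE = s_d/√n = 6.9/√16 = 1.7250
t = d̄/SE = -3.4/1.7250 = -1.9710
Critical value: t_{0.005,15} = ±2.947
p-value ≈ 0.0675
Decision: fail to reject H₀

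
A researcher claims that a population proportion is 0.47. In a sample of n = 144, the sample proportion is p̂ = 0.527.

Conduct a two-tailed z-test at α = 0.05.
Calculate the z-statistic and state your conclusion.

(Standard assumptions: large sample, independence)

H₀: p = 0.47, H₁: p ≠ 0.47
Standard error: SE = √(p₀(1-p₀)/n) = √(0.47×0.53/144) = 0.041592
z-statistic: z = (p̂ - p₀)/SE = (0.527 - 0.47)/0.041592 = 1.3705
Critical value: z_0.025 = ±1.960
p-value = 0.1705
Decision: fail to reject H₀ at α = 0.05

Answer: z = 1.3705, fail to reject H₀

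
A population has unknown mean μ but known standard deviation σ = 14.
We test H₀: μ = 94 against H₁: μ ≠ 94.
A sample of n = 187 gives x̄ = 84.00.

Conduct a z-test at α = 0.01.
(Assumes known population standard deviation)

Standard error: SE = σ/√n = 14/√187 = 1.0238
z-statistic: z = (x̄ - μ₀)/SE = (84.00 - 94)/1.0238 = -9.7675
Critical value: ±2.576
p-value < 0.0001
Decision: reject H₀

Answer: z = -9.7675, reject H₀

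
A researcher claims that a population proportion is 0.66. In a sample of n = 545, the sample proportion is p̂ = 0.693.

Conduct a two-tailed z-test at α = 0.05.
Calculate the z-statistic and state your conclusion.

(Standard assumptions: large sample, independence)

Answer: z = 1.6263, fail to reject H₀

Derivation:
H₀: p = 0.66, H₁: p ≠ 0.66
Standard error: SE = √(p₀(1-p₀)/n) = √(0.66×0.34/545) = 0.020291
z-statistic: z = (p̂ - p₀)/SE = (0.693 - 0.66)/0.020291 = 1.6263
Critical value: z_0.025 = ±1.960
p-value = 0.1039
Decision: fail to reject H₀ at α = 0.05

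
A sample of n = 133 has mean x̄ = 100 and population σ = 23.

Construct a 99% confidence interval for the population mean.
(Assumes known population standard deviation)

Confidence level: 99%, α = 0.01
z_0.005 = 2.576
SE = σ/√n = 23/√133 = 1.9944
Margin of error = 2.576 × 1.9944 = 5.1376
CI: x̄ ± margin = 100 ± 5.1376
CI: (94.8624, 105.1376)

Answer: (94.8624, 105.1376)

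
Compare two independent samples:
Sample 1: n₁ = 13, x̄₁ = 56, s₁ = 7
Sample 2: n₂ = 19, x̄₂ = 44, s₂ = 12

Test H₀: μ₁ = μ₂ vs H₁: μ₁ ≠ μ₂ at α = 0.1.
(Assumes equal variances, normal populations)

Answer: t = 3.2382, reject H₀

Derivation:
Pooled variance: s²_p = [12×7² + 18×12²]/(30) = 106.0000
s_p = 10.2956
SE = s_p×√(1/n₁ + 1/n₂) = 10.2956×√(1/13 + 1/19) = 3.7058
t = (x̄₁ - x̄₂)/SE = (56 - 44)/3.7058 = 3.2382
df = 30, t-critical = ±1.697
Decision: reject H₀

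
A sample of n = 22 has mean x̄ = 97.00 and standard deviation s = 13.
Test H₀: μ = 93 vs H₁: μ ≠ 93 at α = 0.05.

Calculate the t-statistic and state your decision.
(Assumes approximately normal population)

df = n - 1 = 21
SE = s/√n = 13/√22 = 2.7716
t = (x̄ - μ₀)/SE = (97.00 - 93)/2.7716 = 1.4432
Critical value: t_{0.025,21} = ±2.080
p-value ≈ 0.1637
Decision: fail to reject H₀

Answer: t = 1.4432, fail to reject H₀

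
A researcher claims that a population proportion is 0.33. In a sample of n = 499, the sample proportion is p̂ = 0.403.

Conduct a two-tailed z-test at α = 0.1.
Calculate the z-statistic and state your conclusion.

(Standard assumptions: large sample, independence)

H₀: p = 0.33, H₁: p ≠ 0.33
Standard error: SE = √(p₀(1-p₀)/n) = √(0.33×0.67/499) = 0.021050
z-statistic: z = (p̂ - p₀)/SE = (0.403 - 0.33)/0.021050 = 3.4679
Critical value: z_0.05 = ±1.645
p-value = 0.0005
Decision: reject H₀ at α = 0.1

Answer: z = 3.4679, reject H₀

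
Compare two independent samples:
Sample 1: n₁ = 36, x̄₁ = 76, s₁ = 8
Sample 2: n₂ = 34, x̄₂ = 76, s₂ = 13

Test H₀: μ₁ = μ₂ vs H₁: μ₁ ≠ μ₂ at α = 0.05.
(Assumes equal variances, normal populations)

Answer: t = 0.0000, fail to reject H₀

Derivation:
Pooled variance: s²_p = [35×8² + 33×13²]/(68) = 114.9559
s_p = 10.7217
SE = s_p×√(1/n₁ + 1/n₂) = 10.7217×√(1/36 + 1/34) = 2.5640
t = (x̄₁ - x̄₂)/SE = (76 - 76)/2.5640 = 0.0000
df = 68, t-critical = ±1.995
Decision: fail to reject H₀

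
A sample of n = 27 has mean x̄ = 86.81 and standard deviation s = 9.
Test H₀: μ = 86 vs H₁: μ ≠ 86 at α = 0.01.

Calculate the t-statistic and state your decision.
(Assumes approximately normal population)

df = n - 1 = 26
SE = s/√n = 9/√27 = 1.7321
t = (x̄ - μ₀)/SE = (86.81 - 86)/1.7321 = 0.4676
Critical value: t_{0.005,26} = ±2.779
p-value ≈ 0.6440
Decision: fail to reject H₀

Answer: t = 0.4676, fail to reject H₀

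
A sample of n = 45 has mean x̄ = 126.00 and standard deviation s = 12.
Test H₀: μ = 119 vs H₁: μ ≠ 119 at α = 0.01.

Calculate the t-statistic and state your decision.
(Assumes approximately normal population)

Answer: t = 3.9130, reject H₀

Derivation:
df = n - 1 = 44
SE = s/√n = 12/√45 = 1.7889
t = (x̄ - μ₀)/SE = (126.00 - 119)/1.7889 = 3.9130
Critical value: t_{0.005,44} = ±2.692
p-value ≈ 0.0003
Decision: reject H₀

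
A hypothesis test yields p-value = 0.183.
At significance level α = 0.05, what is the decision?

Answer: fail to reject H₀

Derivation:
Compare p-value to α:
0.183 ≥ 0.05
Decision: fail to reject H₀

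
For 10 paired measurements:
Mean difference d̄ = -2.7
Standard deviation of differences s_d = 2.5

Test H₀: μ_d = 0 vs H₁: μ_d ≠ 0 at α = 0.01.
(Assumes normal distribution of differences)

df = n - 1 = 9
SE = s_d/√n = 2.5/√10 = 0.7906
t = d̄/SE = -2.7/0.7906 = -3.4151
Critical value: t_{0.005,9} = ±3.250
p-value ≈ 0.0077
Decision: reject H₀

Answer: t = -3.4151, reject H₀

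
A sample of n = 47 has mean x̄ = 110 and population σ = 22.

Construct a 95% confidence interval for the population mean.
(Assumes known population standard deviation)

Confidence level: 95%, α = 0.05
z_0.025 = 1.960
SE = σ/√n = 22/√47 = 3.2090
Margin of error = 1.960 × 3.2090 = 6.2896
CI: x̄ ± margin = 110 ± 6.2896
CI: (103.7104, 116.2896)

Answer: (103.7104, 116.2896)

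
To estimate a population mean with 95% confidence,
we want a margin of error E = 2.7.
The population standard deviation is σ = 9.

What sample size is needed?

z_0.025 = 1.960
n = (z×σ/E)² = (1.960×9/2.7)²
n = 42.6844
Round up: n = 43

Answer: n = 43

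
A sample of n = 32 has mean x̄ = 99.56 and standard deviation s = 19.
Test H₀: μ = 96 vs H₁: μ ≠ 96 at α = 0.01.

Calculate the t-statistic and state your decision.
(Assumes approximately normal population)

Answer: t = 1.0599, fail to reject H₀

Derivation:
df = n - 1 = 31
SE = s/√n = 19/√32 = 3.3588
t = (x̄ - μ₀)/SE = (99.56 - 96)/3.3588 = 1.0599
Critical value: t_{0.005,31} = ±2.744
p-value ≈ 0.2974
Decision: fail to reject H₀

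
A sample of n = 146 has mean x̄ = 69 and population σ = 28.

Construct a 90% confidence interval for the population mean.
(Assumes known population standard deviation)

Answer: (65.1880, 72.8120)

Derivation:
Confidence level: 90%, α = 0.1
z_0.05 = 1.645
SE = σ/√n = 28/√146 = 2.3173
Margin of error = 1.645 × 2.3173 = 3.8120
CI: x̄ ± margin = 69 ± 3.8120
CI: (65.1880, 72.8120)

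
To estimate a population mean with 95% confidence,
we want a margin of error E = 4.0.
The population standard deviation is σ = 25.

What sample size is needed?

z_0.025 = 1.960
n = (z×σ/E)² = (1.960×25/4.0)²
n = 150.0625
Round up: n = 151

Answer: n = 151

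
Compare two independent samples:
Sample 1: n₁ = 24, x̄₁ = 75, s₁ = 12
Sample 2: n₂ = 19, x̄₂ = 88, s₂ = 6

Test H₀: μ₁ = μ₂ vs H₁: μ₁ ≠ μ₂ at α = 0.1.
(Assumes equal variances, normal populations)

Pooled variance: s²_p = [23×12² + 18×6²]/(41) = 96.5854
s_p = 9.8278
SE = s_p×√(1/n₁ + 1/n₂) = 9.8278×√(1/24 + 1/19) = 3.0179
t = (x̄₁ - x̄₂)/SE = (75 - 88)/3.0179 = -4.3076
df = 41, t-critical = ±1.683
Decision: reject H₀

Answer: t = -4.3076, reject H₀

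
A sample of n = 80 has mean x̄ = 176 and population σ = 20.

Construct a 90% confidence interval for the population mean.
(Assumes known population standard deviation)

Answer: (172.3216, 179.6784)

Derivation:
Confidence level: 90%, α = 0.1
z_0.05 = 1.645
SE = σ/√n = 20/√80 = 2.2361
Margin of error = 1.645 × 2.2361 = 3.6784
CI: x̄ ± margin = 176 ± 3.6784
CI: (172.3216, 179.6784)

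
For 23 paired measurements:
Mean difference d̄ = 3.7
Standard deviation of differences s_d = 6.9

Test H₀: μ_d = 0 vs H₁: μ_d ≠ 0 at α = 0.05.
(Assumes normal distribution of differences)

df = n - 1 = 22
SE = s_d/√n = 6.9/√23 = 1.4387
t = d̄/SE = 3.7/1.4387 = 2.5718
Critical value: t_{0.025,22} = ±2.074
p-value ≈ 0.0174
Decision: reject H₀

Answer: t = 2.5718, reject H₀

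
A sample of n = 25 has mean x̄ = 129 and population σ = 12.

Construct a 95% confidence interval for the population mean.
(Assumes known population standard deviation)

Confidence level: 95%, α = 0.05
z_0.025 = 1.960
SE = σ/√n = 12/√25 = 2.4000
Margin of error = 1.960 × 2.4000 = 4.7040
CI: x̄ ± margin = 129 ± 4.7040
CI: (124.2960, 133.7040)

Answer: (124.2960, 133.7040)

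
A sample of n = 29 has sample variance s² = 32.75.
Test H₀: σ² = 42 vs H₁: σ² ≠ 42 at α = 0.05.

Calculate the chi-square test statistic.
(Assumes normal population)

df = n - 1 = 28
χ² = (n-1)s²/σ₀² = 28×32.75/42 = 21.8333
Critical values: χ²_{0.975,28} = 15.308, χ²_{0.025,28} = 44.461
Rejection region: χ² < 15.308 or χ² > 44.461
Decision: fail to reject H₀

Answer: χ² = 21.8333, fail to reject H₀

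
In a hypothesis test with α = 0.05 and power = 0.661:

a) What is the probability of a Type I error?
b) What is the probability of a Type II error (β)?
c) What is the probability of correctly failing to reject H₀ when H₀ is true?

Answer: a) 0.05, b) 0.339, c) 0.95

Derivation:
a) Type I error probability = α = 0.05
b) Power = P(reject H₀ | H₁ true) = 1 - β = 0.661, so Type II error probability = β = 1 - Power = 0.339
c) P(fail to reject H₀ | H₀ true) = 1 - α = 0.95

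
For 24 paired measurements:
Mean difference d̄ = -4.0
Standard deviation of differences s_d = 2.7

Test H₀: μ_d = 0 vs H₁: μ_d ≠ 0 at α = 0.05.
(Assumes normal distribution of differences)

Answer: t = -7.2582, reject H₀

Derivation:
df = n - 1 = 23
SE = s_d/√n = 2.7/√24 = 0.5511
t = d̄/SE = -4.0/0.5511 = -7.2582
Critical value: t_{0.025,23} = ±2.069
p-value < 0.0001
Decision: reject H₀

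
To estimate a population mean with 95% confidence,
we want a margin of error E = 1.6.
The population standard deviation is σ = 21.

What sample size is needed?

Answer: n = 662

Derivation:
z_0.025 = 1.960
n = (z×σ/E)² = (1.960×21/1.6)²
n = 661.7756
Round up: n = 662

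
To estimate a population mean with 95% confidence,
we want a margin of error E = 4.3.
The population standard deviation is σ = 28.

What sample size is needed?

Answer: n = 163

Derivation:
z_0.025 = 1.960
n = (z×σ/E)² = (1.960×28/4.3)²
n = 162.8888
Round up: n = 163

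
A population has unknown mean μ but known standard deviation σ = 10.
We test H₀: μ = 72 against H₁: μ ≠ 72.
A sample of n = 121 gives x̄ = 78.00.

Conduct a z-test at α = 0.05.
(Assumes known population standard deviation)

Answer: z = 6.5999, reject H₀

Derivation:
Standard error: SE = σ/√n = 10/√121 = 0.9091
z-statistic: z = (x̄ - μ₀)/SE = (78.00 - 72)/0.9091 = 6.5999
Critical value: ±1.960
p-value < 0.0001
Decision: reject H₀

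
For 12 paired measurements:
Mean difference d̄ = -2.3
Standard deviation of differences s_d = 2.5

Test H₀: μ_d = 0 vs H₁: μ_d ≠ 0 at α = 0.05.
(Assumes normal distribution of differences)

Answer: t = -3.1869, reject H₀

Derivation:
df = n - 1 = 11
SE = s_d/√n = 2.5/√12 = 0.7217
t = d̄/SE = -2.3/0.7217 = -3.1869
Critical value: t_{0.025,11} = ±2.201
p-value ≈ 0.0087
Decision: reject H₀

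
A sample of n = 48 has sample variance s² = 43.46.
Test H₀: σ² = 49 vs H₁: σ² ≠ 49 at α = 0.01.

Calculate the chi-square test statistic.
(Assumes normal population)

Answer: χ² = 41.6861, fail to reject H₀

Derivation:
df = n - 1 = 47
χ² = (n-1)s²/σ₀² = 47×43.46/49 = 41.6861
Critical values: χ²_{0.995,47} = 25.775, χ²_{0.005,47} = 75.704
Rejection region: χ² < 25.775 or χ² > 75.704
Decision: fail to reject H₀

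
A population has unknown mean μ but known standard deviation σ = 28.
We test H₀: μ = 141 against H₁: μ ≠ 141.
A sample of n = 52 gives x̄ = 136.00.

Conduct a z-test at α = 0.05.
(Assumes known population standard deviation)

Standard error: SE = σ/√n = 28/√52 = 3.8829
z-statistic: z = (x̄ - μ₀)/SE = (136.00 - 141)/3.8829 = -1.2877
Critical value: ±1.960
p-value = 0.1979
Decision: fail to reject H₀

Answer: z = -1.2877, fail to reject H₀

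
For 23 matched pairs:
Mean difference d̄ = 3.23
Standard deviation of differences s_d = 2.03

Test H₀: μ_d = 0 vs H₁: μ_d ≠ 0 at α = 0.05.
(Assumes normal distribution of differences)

Answer: t = 7.6305, reject H₀

Derivation:
df = n - 1 = 22
SE = s_d/√n = 2.03/√23 = 0.4233
t = d̄/SE = 3.23/0.4233 = 7.6305
Critical value: t_{0.025,22} = ±2.074
p-value < 0.0001
Decision: reject H₀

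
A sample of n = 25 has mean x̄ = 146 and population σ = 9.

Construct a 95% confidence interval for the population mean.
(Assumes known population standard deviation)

Confidence level: 95%, α = 0.05
z_0.025 = 1.960
SE = σ/√n = 9/√25 = 1.8000
Margin of error = 1.960 × 1.8000 = 3.5280
CI: x̄ ± margin = 146 ± 3.5280
CI: (142.4720, 149.5280)

Answer: (142.4720, 149.5280)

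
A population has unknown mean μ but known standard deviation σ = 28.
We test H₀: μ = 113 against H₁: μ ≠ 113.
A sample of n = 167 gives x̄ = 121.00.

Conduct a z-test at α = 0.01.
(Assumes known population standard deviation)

Answer: z = 3.6923, reject H₀

Derivation:
Standard error: SE = σ/√n = 28/√167 = 2.1667
z-statistic: z = (x̄ - μ₀)/SE = (121.00 - 113)/2.1667 = 3.6923
Critical value: ±2.576
p-value = 0.0002
Decision: reject H₀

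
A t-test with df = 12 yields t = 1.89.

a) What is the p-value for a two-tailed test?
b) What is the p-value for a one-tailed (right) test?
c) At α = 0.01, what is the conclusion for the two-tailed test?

Answer: a) 0.0831, b) 0.0416, c) fail to reject H₀

Derivation:
Using t-distribution with df = 12:
a) Two-tailed: p = 2×P(T > 1.89) = 0.0831
b) One-tailed: p = P(T > 1.89) = 0.0416
c) 0.0831 ≥ 0.01, fail to reject H₀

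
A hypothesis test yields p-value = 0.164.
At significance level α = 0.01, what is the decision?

Compare p-value to α:
0.164 ≥ 0.01
Decision: fail to reject H₀

Answer: fail to reject H₀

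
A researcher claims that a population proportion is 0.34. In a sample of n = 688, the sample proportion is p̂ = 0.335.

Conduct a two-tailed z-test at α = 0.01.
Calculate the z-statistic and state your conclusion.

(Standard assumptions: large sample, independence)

Answer: z = -0.2769, fail to reject H₀

Derivation:
H₀: p = 0.34, H₁: p ≠ 0.34
Standard error: SE = √(p₀(1-p₀)/n) = √(0.34×0.66/688) = 0.018060
z-statistic: z = (p̂ - p₀)/SE = (0.335 - 0.34)/0.018060 = -0.2769
Critical value: z_0.005 = ±2.576
p-value = 0.7819
Decision: fail to reject H₀ at α = 0.01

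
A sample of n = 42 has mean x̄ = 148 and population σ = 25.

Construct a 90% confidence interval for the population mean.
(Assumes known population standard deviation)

Answer: (141.6542, 154.3458)

Derivation:
Confidence level: 90%, α = 0.1
z_0.05 = 1.645
SE = σ/√n = 25/√42 = 3.8576
Margin of error = 1.645 × 3.8576 = 6.3458
CI: x̄ ± margin = 148 ± 6.3458
CI: (141.6542, 154.3458)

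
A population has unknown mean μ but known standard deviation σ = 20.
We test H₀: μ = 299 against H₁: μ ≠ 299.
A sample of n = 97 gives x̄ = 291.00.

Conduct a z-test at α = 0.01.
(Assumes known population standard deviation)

Answer: z = -3.9395, reject H₀

Derivation:
Standard error: SE = σ/√n = 20/√97 = 2.0307
z-statistic: z = (x̄ - μ₀)/SE = (291.00 - 299)/2.0307 = -3.9395
Critical value: ±2.576
p-value = 0.0001
Decision: reject H₀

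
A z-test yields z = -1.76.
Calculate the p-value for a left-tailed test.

For z = -1.76:
p = P(Z < -1.76) = Φ(-1.76) = 0.0392

Answer: p-value ≈ 0.0392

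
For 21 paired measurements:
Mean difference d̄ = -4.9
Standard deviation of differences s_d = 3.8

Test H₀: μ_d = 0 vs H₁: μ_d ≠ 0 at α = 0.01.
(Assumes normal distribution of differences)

Answer: t = -5.9093, reject H₀

Derivation:
df = n - 1 = 20
SE = s_d/√n = 3.8/√21 = 0.8292
t = d̄/SE = -4.9/0.8292 = -5.9093
Critical value: t_{0.005,20} = ±2.845
p-value < 0.0001
Decision: reject H₀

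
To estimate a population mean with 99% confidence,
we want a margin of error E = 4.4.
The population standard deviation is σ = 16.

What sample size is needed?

z_0.005 = 2.576
n = (z×σ/E)² = (2.576×16/4.4)²
n = 87.7458
Round up: n = 88

Answer: n = 88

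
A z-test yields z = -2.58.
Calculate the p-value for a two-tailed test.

For z = -2.58:
p = 2×P(Z > |-2.58|) = 2×(1 - Φ(2.58)) = 0.0099

Answer: p-value ≈ 0.0099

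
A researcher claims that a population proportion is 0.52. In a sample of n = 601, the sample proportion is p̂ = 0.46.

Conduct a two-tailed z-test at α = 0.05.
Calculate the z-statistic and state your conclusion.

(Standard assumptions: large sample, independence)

H₀: p = 0.52, H₁: p ≠ 0.52
Standard error: SE = √(p₀(1-p₀)/n) = √(0.52×0.48/601) = 0.020379
z-statistic: z = (p̂ - p₀)/SE = (0.46 - 0.52)/0.020379 = -2.9442
Critical value: z_0.025 = ±1.960
p-value = 0.0032
Decision: reject H₀ at α = 0.05

Answer: z = -2.9442, reject H₀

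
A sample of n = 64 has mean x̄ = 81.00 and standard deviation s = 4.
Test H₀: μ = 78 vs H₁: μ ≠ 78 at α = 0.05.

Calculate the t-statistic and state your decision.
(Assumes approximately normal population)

df = n - 1 = 63
SE = s/√n = 4/√64 = 0.5000
t = (x̄ - μ₀)/SE = (81.00 - 78)/0.5000 = 6.0000
Critical value: t_{0.025,63} = ±1.998
p-value < 0.0001
Decision: reject H₀

Answer: t = 6.0000, reject H₀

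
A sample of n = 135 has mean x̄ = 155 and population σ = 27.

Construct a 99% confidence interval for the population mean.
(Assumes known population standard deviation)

Answer: (149.0139, 160.9861)

Derivation:
Confidence level: 99%, α = 0.01
z_0.005 = 2.576
SE = σ/√n = 27/√135 = 2.3238
Margin of error = 2.576 × 2.3238 = 5.9861
CI: x̄ ± margin = 155 ± 5.9861
CI: (149.0139, 160.9861)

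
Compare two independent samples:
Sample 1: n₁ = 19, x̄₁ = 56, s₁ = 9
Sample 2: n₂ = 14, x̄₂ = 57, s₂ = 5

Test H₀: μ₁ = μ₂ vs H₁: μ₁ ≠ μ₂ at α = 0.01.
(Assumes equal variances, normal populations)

Pooled variance: s²_p = [18×9² + 13×5²]/(31) = 57.5161
s_p = 7.5839
SE = s_p×√(1/n₁ + 1/n₂) = 7.5839×√(1/19 + 1/14) = 2.6712
t = (x̄₁ - x̄₂)/SE = (56 - 57)/2.6712 = -0.3744
df = 31, t-critical = ±2.744
Decision: fail to reject H₀

Answer: t = -0.3744, fail to reject H₀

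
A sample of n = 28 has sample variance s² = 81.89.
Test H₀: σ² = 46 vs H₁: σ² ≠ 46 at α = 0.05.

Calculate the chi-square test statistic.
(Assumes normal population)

df = n - 1 = 27
χ² = (n-1)s²/σ₀² = 27×81.89/46 = 48.0659
Critical values: χ²_{0.975,27} = 14.573, χ²_{0.025,27} = 43.195
Rejection region: χ² < 14.573 or χ² > 43.195
Decision: reject H₀

Answer: χ² = 48.0659, reject H₀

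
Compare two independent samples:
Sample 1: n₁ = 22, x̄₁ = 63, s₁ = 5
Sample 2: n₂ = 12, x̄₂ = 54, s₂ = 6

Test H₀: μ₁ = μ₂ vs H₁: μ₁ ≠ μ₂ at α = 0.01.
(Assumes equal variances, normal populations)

Answer: t = 4.6746, reject H₀

Derivation:
Pooled variance: s²_p = [21×5² + 11×6²]/(32) = 28.7812
s_p = 5.3648
SE = s_p×√(1/n₁ + 1/n₂) = 5.3648×√(1/22 + 1/12) = 1.9253
t = (x̄₁ - x̄₂)/SE = (63 - 54)/1.9253 = 4.6746
df = 32, t-critical = ±2.738
Decision: reject H₀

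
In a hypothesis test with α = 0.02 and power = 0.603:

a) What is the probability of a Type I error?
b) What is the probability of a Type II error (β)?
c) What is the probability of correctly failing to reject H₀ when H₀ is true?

a) Type I error probability = α = 0.02
b) Power = P(reject H₀ | H₁ true) = 1 - β = 0.603, so Type II error probability = β = 1 - Power = 0.397
c) P(fail to reject H₀ | H₀ true) = 1 - α = 0.98

Answer: a) 0.02, b) 0.397, c) 0.98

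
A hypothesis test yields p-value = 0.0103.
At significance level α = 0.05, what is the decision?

Compare p-value to α:
0.0103 < 0.05
Decision: reject H₀

Answer: reject H₀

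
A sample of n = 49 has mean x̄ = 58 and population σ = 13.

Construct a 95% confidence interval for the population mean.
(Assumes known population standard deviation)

Confidence level: 95%, α = 0.05
z_0.025 = 1.960
SE = σ/√n = 13/√49 = 1.8571
Margin of error = 1.960 × 1.8571 = 3.6399
CI: x̄ ± margin = 58 ± 3.6399
CI: (54.3601, 61.6399)

Answer: (54.3601, 61.6399)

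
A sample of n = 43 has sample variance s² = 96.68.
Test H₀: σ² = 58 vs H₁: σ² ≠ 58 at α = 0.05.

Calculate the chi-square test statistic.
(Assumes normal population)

Answer: χ² = 70.0097, reject H₀

Derivation:
df = n - 1 = 42
χ² = (n-1)s²/σ₀² = 42×96.68/58 = 70.0097
Critical values: χ²_{0.975,42} = 25.999, χ²_{0.025,42} = 61.777
Rejection region: χ² < 25.999 or χ² > 61.777
Decision: reject H₀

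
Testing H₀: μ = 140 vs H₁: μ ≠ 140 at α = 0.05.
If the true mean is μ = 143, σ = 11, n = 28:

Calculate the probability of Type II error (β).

SE = σ/√n = 11/√28 = 2.0788
Critical values: μ₀ ± z_0.025×SE = 140 ± 1.960×2.0788
Acceptance region: (135.9256, 144.0744)
Under H₁ (μ = 143): z_high = (144.0744 - 143)/2.0788 = 0.5168, z_low = (135.9256 - 143)/2.0788 = -3.4031
β = P(not reject | H₁) = Φ(0.5168) - Φ(-3.4031) ≈ 0.6970

Answer: β ≈ 0.6970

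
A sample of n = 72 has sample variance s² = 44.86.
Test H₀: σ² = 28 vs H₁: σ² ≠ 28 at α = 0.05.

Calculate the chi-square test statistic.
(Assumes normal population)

Answer: χ² = 113.7521, reject H₀

Derivation:
df = n - 1 = 71
χ² = (n-1)s²/σ₀² = 71×44.86/28 = 113.7521
Critical values: χ²_{0.975,71} = 49.592, χ²_{0.025,71} = 96.189
Rejection region: χ² < 49.592 or χ² > 96.189
Decision: reject H₀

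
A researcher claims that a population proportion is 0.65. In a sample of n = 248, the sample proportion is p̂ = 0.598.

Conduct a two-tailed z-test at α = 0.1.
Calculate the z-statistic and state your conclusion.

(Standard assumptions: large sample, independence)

H₀: p = 0.65, H₁: p ≠ 0.65
Standard error: SE = √(p₀(1-p₀)/n) = √(0.65×0.35/248) = 0.030288
z-statistic: z = (p̂ - p₀)/SE = (0.598 - 0.65)/0.030288 = -1.7169
Critical value: z_0.05 = ±1.645
p-value = 0.0860
Decision: reject H₀ at α = 0.1

Answer: z = -1.7169, reject H₀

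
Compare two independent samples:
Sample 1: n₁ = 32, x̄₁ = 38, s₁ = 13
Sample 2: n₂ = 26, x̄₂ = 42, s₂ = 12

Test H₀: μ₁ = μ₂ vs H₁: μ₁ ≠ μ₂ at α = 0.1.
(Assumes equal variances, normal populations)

Pooled variance: s²_p = [31×13² + 25×12²]/(56) = 157.8393
s_p = 12.5634
SE = s_p×√(1/n₁ + 1/n₂) = 12.5634×√(1/32 + 1/26) = 3.3171
t = (x̄₁ - x̄₂)/SE = (38 - 42)/3.3171 = -1.2059
df = 56, t-critical = ±1.673
Decision: fail to reject H₀

Answer: t = -1.2059, fail to reject H₀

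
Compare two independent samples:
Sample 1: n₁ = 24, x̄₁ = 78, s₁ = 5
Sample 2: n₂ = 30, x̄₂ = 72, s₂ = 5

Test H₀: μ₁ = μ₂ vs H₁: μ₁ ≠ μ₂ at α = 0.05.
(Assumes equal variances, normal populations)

Answer: t = 4.3818, reject H₀

Derivation:
Pooled variance: s²_p = [23×5² + 29×5²]/(52) = 25.0000
s_p = 5.0000
SE = s_p×√(1/n₁ + 1/n₂) = 5.0000×√(1/24 + 1/30) = 1.3693
t = (x̄₁ - x̄₂)/SE = (78 - 72)/1.3693 = 4.3818
df = 52, t-critical = ±2.007
Decision: reject H₀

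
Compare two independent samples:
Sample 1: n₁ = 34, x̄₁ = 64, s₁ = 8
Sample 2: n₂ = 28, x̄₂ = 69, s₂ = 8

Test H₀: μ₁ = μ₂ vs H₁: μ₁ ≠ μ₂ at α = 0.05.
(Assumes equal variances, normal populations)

Pooled variance: s²_p = [33×8² + 27×8²]/(60) = 64.0000
s_p = 8.0000
SE = s_p×√(1/n₁ + 1/n₂) = 8.0000×√(1/34 + 1/28) = 2.0416
t = (x̄₁ - x̄₂)/SE = (64 - 69)/2.0416 = -2.4491
df = 60, t-critical = ±2.000
Decision: reject H₀

Answer: t = -2.4491, reject H₀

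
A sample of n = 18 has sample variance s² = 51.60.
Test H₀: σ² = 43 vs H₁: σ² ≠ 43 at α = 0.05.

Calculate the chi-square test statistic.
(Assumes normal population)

df = n - 1 = 17
χ² = (n-1)s²/σ₀² = 17×51.60/43 = 20.4000
Critical values: χ²_{0.975,17} = 7.564, χ²_{0.025,17} = 30.191
Rejection region: χ² < 7.564 or χ² > 30.191
Decision: fail to reject H₀

Answer: χ² = 20.4000, fail to reject H₀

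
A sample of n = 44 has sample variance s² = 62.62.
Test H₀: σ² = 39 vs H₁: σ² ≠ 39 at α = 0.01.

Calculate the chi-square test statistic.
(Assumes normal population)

Answer: χ² = 69.0426, fail to reject H₀

Derivation:
df = n - 1 = 43
χ² = (n-1)s²/σ₀² = 43×62.62/39 = 69.0426
Critical values: χ²_{0.995,43} = 22.859, χ²_{0.005,43} = 70.616
Rejection region: χ² < 22.859 or χ² > 70.616
Decision: fail to reject H₀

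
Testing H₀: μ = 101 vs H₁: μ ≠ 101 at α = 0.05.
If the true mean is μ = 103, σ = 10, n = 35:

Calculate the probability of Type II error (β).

SE = σ/√n = 10/√35 = 1.6903
Critical values: μ₀ ± z_0.025×SE = 101 ± 1.960×1.6903
Acceptance region: (97.6870, 104.3130)
Under H₁ (μ = 103): z_high = (104.3130 - 103)/1.6903 = 0.7768, z_low = (97.6870 - 103)/1.6903 = -3.1432
β = P(not reject | H₁) = Φ(0.7768) - Φ(-3.1432) ≈ 0.7805

Answer: β ≈ 0.7805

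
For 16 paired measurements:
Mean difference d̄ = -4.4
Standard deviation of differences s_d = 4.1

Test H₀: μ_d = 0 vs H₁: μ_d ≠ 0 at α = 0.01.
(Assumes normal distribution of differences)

df = n - 1 = 15
SE = s_d/√n = 4.1/√16 = 1.0250
t = d̄/SE = -4.4/1.0250 = -4.2927
Critical value: t_{0.005,15} = ±2.947
p-value ≈ 0.0006
Decision: reject H₀

Answer: t = -4.2927, reject H₀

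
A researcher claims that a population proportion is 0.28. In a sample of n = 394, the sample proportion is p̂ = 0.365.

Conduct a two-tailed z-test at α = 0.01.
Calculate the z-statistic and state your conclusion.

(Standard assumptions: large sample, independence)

H₀: p = 0.28, H₁: p ≠ 0.28
Standard error: SE = √(p₀(1-p₀)/n) = √(0.28×0.72/394) = 0.022620
z-statistic: z = (p̂ - p₀)/SE = (0.365 - 0.28)/0.022620 = 3.7577
Critical value: z_0.005 = ±2.576
p-value = 0.0002
Decision: reject H₀ at α = 0.01

Answer: z = 3.7577, reject H₀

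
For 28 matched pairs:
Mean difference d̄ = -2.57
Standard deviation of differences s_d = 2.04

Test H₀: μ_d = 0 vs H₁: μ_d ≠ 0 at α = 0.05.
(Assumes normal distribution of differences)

Answer: t = -6.6667, reject H₀

Derivation:
df = n - 1 = 27
SE = s_d/√n = 2.04/√28 = 0.3855
t = d̄/SE = -2.57/0.3855 = -6.6667
Critical value: t_{0.025,27} = ±2.052
p-value < 0.0001
Decision: reject H₀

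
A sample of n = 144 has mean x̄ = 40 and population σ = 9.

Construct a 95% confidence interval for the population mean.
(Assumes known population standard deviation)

Confidence level: 95%, α = 0.05
z_0.025 = 1.960
SE = σ/√n = 9/√144 = 0.7500
Margin of error = 1.960 × 0.7500 = 1.4700
CI: x̄ ± margin = 40 ± 1.4700
CI: (38.5300, 41.4700)

Answer: (38.5300, 41.4700)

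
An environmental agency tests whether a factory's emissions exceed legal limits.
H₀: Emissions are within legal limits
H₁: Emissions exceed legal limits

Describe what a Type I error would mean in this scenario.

Type I error (α): Rejecting H₀ when H₀ is true
Type II error (β): Failing to reject H₀ when H₁ is true

Answer: Citing a compliant factory for excess emissions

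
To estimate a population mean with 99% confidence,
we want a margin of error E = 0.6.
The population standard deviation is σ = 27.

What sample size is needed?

z_0.005 = 2.576
n = (z×σ/E)² = (2.576×27/0.6)²
n = 13437.4464
Round up: n = 13438

Answer: n = 13438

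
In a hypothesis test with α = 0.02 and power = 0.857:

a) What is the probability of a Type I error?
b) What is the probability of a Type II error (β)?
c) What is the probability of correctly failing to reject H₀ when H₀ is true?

Answer: a) 0.02, b) 0.143, c) 0.98

Derivation:
a) Type I error probability = α = 0.02
b) Power = P(reject H₀ | H₁ true) = 1 - β = 0.857, so Type II error probability = β = 1 - Power = 0.143
c) P(fail to reject H₀ | H₀ true) = 1 - α = 0.98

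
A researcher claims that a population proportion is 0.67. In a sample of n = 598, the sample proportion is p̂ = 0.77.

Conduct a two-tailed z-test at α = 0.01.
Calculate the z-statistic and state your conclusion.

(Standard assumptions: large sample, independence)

H₀: p = 0.67, H₁: p ≠ 0.67
Standard error: SE = √(p₀(1-p₀)/n) = √(0.67×0.33/598) = 0.019228
z-statistic: z = (p̂ - p₀)/SE = (0.77 - 0.67)/0.019228 = 5.2007
Critical value: z_0.005 = ±2.576
p-value < 0.0001
Decision: reject H₀ at α = 0.01

Answer: z = 5.2007, reject H₀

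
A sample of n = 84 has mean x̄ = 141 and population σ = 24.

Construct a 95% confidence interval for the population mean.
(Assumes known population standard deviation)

Confidence level: 95%, α = 0.05
z_0.025 = 1.960
SE = σ/√n = 24/√84 = 2.6186
Margin of error = 1.960 × 2.6186 = 5.1325
CI: x̄ ± margin = 141 ± 5.1325
CI: (135.8675, 146.1325)

Answer: (135.8675, 146.1325)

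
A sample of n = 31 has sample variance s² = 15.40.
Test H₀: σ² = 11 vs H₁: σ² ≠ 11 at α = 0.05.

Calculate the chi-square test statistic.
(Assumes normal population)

Answer: χ² = 42.0000, fail to reject H₀

Derivation:
df = n - 1 = 30
χ² = (n-1)s²/σ₀² = 30×15.40/11 = 42.0000
Critical values: χ²_{0.975,30} = 16.791, χ²_{0.025,30} = 46.979
Rejection region: χ² < 16.791 or χ² > 46.979
Decision: fail to reject H₀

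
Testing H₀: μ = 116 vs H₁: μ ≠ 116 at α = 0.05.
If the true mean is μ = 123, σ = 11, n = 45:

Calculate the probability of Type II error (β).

SE = σ/√n = 11/√45 = 1.6398
Critical values: μ₀ ± z_0.025×SE = 116 ± 1.960×1.6398
Acceptance region: (112.7860, 119.2140)
Under H₁ (μ = 123): z_high = (119.2140 - 123)/1.6398 = -2.3088, z_low = (112.7860 - 123)/1.6398 = -6.2288
β = P(not reject | H₁) = Φ(-2.3088) - Φ(-6.2288) ≈ 0.0105

Answer: β ≈ 0.0105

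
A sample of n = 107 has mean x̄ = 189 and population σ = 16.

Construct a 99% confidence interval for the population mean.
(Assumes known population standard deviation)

Answer: (185.0154, 192.9846)

Derivation:
Confidence level: 99%, α = 0.01
z_0.005 = 2.576
SE = σ/√n = 16/√107 = 1.5468
Margin of error = 2.576 × 1.5468 = 3.9846
CI: x̄ ± margin = 189 ± 3.9846
CI: (185.0154, 192.9846)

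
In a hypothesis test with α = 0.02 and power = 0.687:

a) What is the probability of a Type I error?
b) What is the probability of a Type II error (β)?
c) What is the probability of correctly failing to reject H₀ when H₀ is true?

a) Type I error probability = α = 0.02
b) Power = P(reject H₀ | H₁ true) = 1 - β = 0.687, so Type II error probability = β = 1 - Power = 0.313
c) P(fail to reject H₀ | H₀ true) = 1 - α = 0.98

Answer: a) 0.02, b) 0.313, c) 0.98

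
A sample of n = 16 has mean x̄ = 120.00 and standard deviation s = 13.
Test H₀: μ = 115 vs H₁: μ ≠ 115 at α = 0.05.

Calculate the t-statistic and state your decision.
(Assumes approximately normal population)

Answer: t = 1.5385, fail to reject H₀

Derivation:
df = n - 1 = 15
SE = s/√n = 13/√16 = 3.2500
t = (x̄ - μ₀)/SE = (120.00 - 115)/3.2500 = 1.5385
Critical value: t_{0.025,15} = ±2.131
p-value ≈ 0.1448
Decision: fail to reject H₀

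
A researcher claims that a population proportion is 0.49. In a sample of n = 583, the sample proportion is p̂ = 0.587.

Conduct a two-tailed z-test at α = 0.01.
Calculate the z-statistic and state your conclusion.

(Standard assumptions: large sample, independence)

Answer: z = 4.6851, reject H₀

Derivation:
H₀: p = 0.49, H₁: p ≠ 0.49
Standard error: SE = √(p₀(1-p₀)/n) = √(0.49×0.51/583) = 0.020704
z-statistic: z = (p̂ - p₀)/SE = (0.587 - 0.49)/0.020704 = 4.6851
Critical value: z_0.005 = ±2.576
p-value < 0.0001
Decision: reject H₀ at α = 0.01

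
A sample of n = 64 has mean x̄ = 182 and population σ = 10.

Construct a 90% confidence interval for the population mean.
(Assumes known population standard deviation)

Confidence level: 90%, α = 0.1
z_0.05 = 1.645
SE = σ/√n = 10/√64 = 1.2500
Margin of error = 1.645 × 1.2500 = 2.0562
CI: x̄ ± margin = 182 ± 2.0562
CI: (179.9438, 184.0562)

Answer: (179.9438, 184.0562)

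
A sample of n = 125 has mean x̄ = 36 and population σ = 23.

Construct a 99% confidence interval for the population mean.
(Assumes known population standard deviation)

Confidence level: 99%, α = 0.01
z_0.005 = 2.576
SE = σ/√n = 23/√125 = 2.0572
Margin of error = 2.576 × 2.0572 = 5.2993
CI: x̄ ± margin = 36 ± 5.2993
CI: (30.7007, 41.2993)

Answer: (30.7007, 41.2993)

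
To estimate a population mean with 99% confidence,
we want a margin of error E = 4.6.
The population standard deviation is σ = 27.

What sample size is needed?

z_0.005 = 2.576
n = (z×σ/E)² = (2.576×27/4.6)²
n = 228.6144
Round up: n = 229

Answer: n = 229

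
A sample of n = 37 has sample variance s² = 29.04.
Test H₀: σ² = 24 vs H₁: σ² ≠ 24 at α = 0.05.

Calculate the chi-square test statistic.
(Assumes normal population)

Answer: χ² = 43.5600, fail to reject H₀

Derivation:
df = n - 1 = 36
χ² = (n-1)s²/σ₀² = 36×29.04/24 = 43.5600
Critical values: χ²_{0.975,36} = 21.336, χ²_{0.025,36} = 54.437
Rejection region: χ² < 21.336 or χ² > 54.437
Decision: fail to reject H₀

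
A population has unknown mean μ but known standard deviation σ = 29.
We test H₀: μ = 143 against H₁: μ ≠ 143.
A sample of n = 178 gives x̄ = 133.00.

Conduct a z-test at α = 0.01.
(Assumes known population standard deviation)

Standard error: SE = σ/√n = 29/√178 = 2.1736
z-statistic: z = (x̄ - μ₀)/SE = (133.00 - 143)/2.1736 = -4.6007
Critical value: ±2.576
p-value < 0.0001
Decision: reject H₀

Answer: z = -4.6007, reject H₀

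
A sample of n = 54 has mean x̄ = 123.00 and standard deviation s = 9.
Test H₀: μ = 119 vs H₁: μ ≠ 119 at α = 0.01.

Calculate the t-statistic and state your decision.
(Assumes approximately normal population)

Answer: t = 3.2661, reject H₀

Derivation:
df = n - 1 = 53
SE = s/√n = 9/√54 = 1.2247
t = (x̄ - μ₀)/SE = (123.00 - 119)/1.2247 = 3.2661
Critical value: t_{0.005,53} = ±2.672
p-value ≈ 0.0019
Decision: reject H₀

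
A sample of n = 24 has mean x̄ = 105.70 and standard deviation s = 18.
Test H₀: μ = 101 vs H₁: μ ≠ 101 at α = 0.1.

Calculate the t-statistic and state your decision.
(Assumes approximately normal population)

Answer: t = 1.2792, fail to reject H₀

Derivation:
df = n - 1 = 23
SE = s/√n = 18/√24 = 3.6742
t = (x̄ - μ₀)/SE = (105.70 - 101)/3.6742 = 1.2792
Critical value: t_{0.05,23} = ±1.714
p-value ≈ 0.2136
Decision: fail to reject H₀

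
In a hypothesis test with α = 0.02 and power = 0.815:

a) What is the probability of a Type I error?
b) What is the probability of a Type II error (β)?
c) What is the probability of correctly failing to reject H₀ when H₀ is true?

a) Type I error probability = α = 0.02
b) Power = P(reject H₀ | H₁ true) = 1 - β = 0.815, so Type II error probability = β = 1 - Power = 0.185
c) P(fail to reject H₀ | H₀ true) = 1 - α = 0.98

Answer: a) 0.02, b) 0.185, c) 0.98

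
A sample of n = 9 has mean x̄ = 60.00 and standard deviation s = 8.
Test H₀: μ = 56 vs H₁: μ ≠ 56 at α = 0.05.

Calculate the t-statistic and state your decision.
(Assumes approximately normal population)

Answer: t = 1.5000, fail to reject H₀

Derivation:
df = n - 1 = 8
SE = s/√n = 8/√9 = 2.6667
t = (x̄ - μ₀)/SE = (60.00 - 56)/2.6667 = 1.5000
Critical value: t_{0.025,8} = ±2.306
p-value ≈ 0.1720
Decision: fail to reject H₀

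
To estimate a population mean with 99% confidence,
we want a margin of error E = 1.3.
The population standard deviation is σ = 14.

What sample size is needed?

Answer: n = 770

Derivation:
z_0.005 = 2.576
n = (z×σ/E)² = (2.576×14/1.3)²
n = 769.5930
Round up: n = 770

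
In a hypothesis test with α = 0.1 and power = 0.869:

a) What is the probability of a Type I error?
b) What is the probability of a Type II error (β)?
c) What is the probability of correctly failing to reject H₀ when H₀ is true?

Answer: a) 0.1, b) 0.131, c) 0.9

Derivation:
a) Type I error probability = α = 0.1
b) Power = P(reject H₀ | H₁ true) = 1 - β = 0.869, so Type II error probability = β = 1 - Power = 0.131
c) P(fail to reject H₀ | H₀ true) = 1 - α = 0.9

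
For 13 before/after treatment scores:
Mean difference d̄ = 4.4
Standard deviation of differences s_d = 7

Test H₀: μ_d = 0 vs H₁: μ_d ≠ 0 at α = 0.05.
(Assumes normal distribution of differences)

Answer: t = 2.2663, reject H₀

Derivation:
df = n - 1 = 12
SE = s_d/√n = 7/√13 = 1.9415
t = d̄/SE = 4.4/1.9415 = 2.2663
Critical value: t_{0.025,12} = ±2.179
p-value ≈ 0.0427
Decision: reject H₀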